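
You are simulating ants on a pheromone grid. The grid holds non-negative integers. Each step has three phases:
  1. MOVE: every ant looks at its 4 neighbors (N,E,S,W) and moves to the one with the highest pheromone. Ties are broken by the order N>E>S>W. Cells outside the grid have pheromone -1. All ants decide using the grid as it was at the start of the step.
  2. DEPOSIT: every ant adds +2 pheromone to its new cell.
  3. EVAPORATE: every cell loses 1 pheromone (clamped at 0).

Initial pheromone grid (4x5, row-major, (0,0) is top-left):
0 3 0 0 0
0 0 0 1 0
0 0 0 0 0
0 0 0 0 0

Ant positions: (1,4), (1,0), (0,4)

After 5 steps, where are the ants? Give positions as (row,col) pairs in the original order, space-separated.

Step 1: ant0:(1,4)->W->(1,3) | ant1:(1,0)->N->(0,0) | ant2:(0,4)->S->(1,4)
  grid max=2 at (0,1)
Step 2: ant0:(1,3)->E->(1,4) | ant1:(0,0)->E->(0,1) | ant2:(1,4)->W->(1,3)
  grid max=3 at (0,1)
Step 3: ant0:(1,4)->W->(1,3) | ant1:(0,1)->E->(0,2) | ant2:(1,3)->E->(1,4)
  grid max=4 at (1,3)
Step 4: ant0:(1,3)->E->(1,4) | ant1:(0,2)->W->(0,1) | ant2:(1,4)->W->(1,3)
  grid max=5 at (1,3)
Step 5: ant0:(1,4)->W->(1,3) | ant1:(0,1)->E->(0,2) | ant2:(1,3)->E->(1,4)
  grid max=6 at (1,3)

(1,3) (0,2) (1,4)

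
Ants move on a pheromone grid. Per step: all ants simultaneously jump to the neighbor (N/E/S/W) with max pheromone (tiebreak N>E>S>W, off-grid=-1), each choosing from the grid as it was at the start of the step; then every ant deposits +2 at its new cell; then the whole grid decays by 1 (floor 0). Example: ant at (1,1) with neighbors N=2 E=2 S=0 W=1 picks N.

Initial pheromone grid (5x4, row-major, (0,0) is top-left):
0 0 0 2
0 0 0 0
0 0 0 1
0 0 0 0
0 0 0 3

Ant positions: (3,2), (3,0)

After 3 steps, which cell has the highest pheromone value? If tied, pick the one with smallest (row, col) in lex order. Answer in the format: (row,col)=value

Step 1: ant0:(3,2)->N->(2,2) | ant1:(3,0)->N->(2,0)
  grid max=2 at (4,3)
Step 2: ant0:(2,2)->N->(1,2) | ant1:(2,0)->N->(1,0)
  grid max=1 at (1,0)
Step 3: ant0:(1,2)->N->(0,2) | ant1:(1,0)->N->(0,0)
  grid max=1 at (0,0)
Final grid:
  1 0 1 0
  0 0 0 0
  0 0 0 0
  0 0 0 0
  0 0 0 0
Max pheromone 1 at (0,0)

Answer: (0,0)=1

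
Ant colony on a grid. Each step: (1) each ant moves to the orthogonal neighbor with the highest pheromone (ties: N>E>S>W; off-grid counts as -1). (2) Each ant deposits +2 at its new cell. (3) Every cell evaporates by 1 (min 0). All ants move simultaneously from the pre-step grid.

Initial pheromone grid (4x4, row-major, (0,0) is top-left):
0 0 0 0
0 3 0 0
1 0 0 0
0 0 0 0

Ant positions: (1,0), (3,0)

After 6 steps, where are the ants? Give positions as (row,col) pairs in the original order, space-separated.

Step 1: ant0:(1,0)->E->(1,1) | ant1:(3,0)->N->(2,0)
  grid max=4 at (1,1)
Step 2: ant0:(1,1)->N->(0,1) | ant1:(2,0)->N->(1,0)
  grid max=3 at (1,1)
Step 3: ant0:(0,1)->S->(1,1) | ant1:(1,0)->E->(1,1)
  grid max=6 at (1,1)
Step 4: ant0:(1,1)->N->(0,1) | ant1:(1,1)->N->(0,1)
  grid max=5 at (1,1)
Step 5: ant0:(0,1)->S->(1,1) | ant1:(0,1)->S->(1,1)
  grid max=8 at (1,1)
Step 6: ant0:(1,1)->N->(0,1) | ant1:(1,1)->N->(0,1)
  grid max=7 at (1,1)

(0,1) (0,1)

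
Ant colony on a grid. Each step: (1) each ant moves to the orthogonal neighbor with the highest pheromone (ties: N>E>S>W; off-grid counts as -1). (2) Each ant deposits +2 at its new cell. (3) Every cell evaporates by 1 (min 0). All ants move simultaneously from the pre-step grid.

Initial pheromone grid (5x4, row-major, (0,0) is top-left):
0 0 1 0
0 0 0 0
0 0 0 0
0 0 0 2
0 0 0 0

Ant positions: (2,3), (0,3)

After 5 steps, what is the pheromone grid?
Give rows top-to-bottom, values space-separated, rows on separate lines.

After step 1: ants at (3,3),(0,2)
  0 0 2 0
  0 0 0 0
  0 0 0 0
  0 0 0 3
  0 0 0 0
After step 2: ants at (2,3),(0,3)
  0 0 1 1
  0 0 0 0
  0 0 0 1
  0 0 0 2
  0 0 0 0
After step 3: ants at (3,3),(0,2)
  0 0 2 0
  0 0 0 0
  0 0 0 0
  0 0 0 3
  0 0 0 0
After step 4: ants at (2,3),(0,3)
  0 0 1 1
  0 0 0 0
  0 0 0 1
  0 0 0 2
  0 0 0 0
After step 5: ants at (3,3),(0,2)
  0 0 2 0
  0 0 0 0
  0 0 0 0
  0 0 0 3
  0 0 0 0

0 0 2 0
0 0 0 0
0 0 0 0
0 0 0 3
0 0 0 0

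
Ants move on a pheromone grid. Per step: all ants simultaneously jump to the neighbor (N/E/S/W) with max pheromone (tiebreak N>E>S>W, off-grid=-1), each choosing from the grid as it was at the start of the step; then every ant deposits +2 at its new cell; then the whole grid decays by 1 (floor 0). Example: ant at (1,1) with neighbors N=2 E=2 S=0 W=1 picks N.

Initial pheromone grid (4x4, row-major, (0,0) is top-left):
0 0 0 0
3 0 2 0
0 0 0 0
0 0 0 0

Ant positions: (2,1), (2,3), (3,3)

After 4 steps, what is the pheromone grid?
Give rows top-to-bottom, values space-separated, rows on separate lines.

After step 1: ants at (1,1),(1,3),(2,3)
  0 0 0 0
  2 1 1 1
  0 0 0 1
  0 0 0 0
After step 2: ants at (1,0),(2,3),(1,3)
  0 0 0 0
  3 0 0 2
  0 0 0 2
  0 0 0 0
After step 3: ants at (0,0),(1,3),(2,3)
  1 0 0 0
  2 0 0 3
  0 0 0 3
  0 0 0 0
After step 4: ants at (1,0),(2,3),(1,3)
  0 0 0 0
  3 0 0 4
  0 0 0 4
  0 0 0 0

0 0 0 0
3 0 0 4
0 0 0 4
0 0 0 0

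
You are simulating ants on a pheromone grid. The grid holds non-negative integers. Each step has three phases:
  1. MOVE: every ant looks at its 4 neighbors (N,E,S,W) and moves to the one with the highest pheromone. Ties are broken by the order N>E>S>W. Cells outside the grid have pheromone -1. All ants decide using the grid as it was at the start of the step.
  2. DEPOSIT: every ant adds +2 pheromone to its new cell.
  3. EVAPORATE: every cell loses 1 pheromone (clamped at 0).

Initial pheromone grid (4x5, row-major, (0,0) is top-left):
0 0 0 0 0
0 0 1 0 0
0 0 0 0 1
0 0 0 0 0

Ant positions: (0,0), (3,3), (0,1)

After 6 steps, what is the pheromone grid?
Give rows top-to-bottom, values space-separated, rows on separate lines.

After step 1: ants at (0,1),(2,3),(0,2)
  0 1 1 0 0
  0 0 0 0 0
  0 0 0 1 0
  0 0 0 0 0
After step 2: ants at (0,2),(1,3),(0,1)
  0 2 2 0 0
  0 0 0 1 0
  0 0 0 0 0
  0 0 0 0 0
After step 3: ants at (0,1),(0,3),(0,2)
  0 3 3 1 0
  0 0 0 0 0
  0 0 0 0 0
  0 0 0 0 0
After step 4: ants at (0,2),(0,2),(0,1)
  0 4 6 0 0
  0 0 0 0 0
  0 0 0 0 0
  0 0 0 0 0
After step 5: ants at (0,1),(0,1),(0,2)
  0 7 7 0 0
  0 0 0 0 0
  0 0 0 0 0
  0 0 0 0 0
After step 6: ants at (0,2),(0,2),(0,1)
  0 8 10 0 0
  0 0 0 0 0
  0 0 0 0 0
  0 0 0 0 0

0 8 10 0 0
0 0 0 0 0
0 0 0 0 0
0 0 0 0 0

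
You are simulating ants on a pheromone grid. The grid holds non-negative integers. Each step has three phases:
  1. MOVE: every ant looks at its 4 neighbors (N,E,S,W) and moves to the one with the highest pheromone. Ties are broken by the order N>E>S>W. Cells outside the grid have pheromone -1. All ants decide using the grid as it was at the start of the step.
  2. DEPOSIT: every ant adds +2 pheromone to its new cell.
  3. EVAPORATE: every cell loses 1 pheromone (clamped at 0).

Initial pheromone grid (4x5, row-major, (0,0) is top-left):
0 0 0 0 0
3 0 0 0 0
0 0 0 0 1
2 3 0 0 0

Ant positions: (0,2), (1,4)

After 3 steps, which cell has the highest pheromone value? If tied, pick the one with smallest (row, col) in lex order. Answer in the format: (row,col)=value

Step 1: ant0:(0,2)->E->(0,3) | ant1:(1,4)->S->(2,4)
  grid max=2 at (1,0)
Step 2: ant0:(0,3)->E->(0,4) | ant1:(2,4)->N->(1,4)
  grid max=1 at (0,4)
Step 3: ant0:(0,4)->S->(1,4) | ant1:(1,4)->N->(0,4)
  grid max=2 at (0,4)
Final grid:
  0 0 0 0 2
  0 0 0 0 2
  0 0 0 0 0
  0 0 0 0 0
Max pheromone 2 at (0,4)

Answer: (0,4)=2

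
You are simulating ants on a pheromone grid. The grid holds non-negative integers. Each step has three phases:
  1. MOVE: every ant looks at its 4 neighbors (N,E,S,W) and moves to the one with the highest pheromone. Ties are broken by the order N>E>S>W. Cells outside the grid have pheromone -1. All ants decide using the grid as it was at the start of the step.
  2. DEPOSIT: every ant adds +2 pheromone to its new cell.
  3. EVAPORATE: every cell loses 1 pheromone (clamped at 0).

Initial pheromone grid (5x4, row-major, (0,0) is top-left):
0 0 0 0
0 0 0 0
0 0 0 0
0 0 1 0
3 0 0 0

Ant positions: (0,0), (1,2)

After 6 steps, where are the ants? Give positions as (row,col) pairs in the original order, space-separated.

Step 1: ant0:(0,0)->E->(0,1) | ant1:(1,2)->N->(0,2)
  grid max=2 at (4,0)
Step 2: ant0:(0,1)->E->(0,2) | ant1:(0,2)->W->(0,1)
  grid max=2 at (0,1)
Step 3: ant0:(0,2)->W->(0,1) | ant1:(0,1)->E->(0,2)
  grid max=3 at (0,1)
Step 4: ant0:(0,1)->E->(0,2) | ant1:(0,2)->W->(0,1)
  grid max=4 at (0,1)
Step 5: ant0:(0,2)->W->(0,1) | ant1:(0,1)->E->(0,2)
  grid max=5 at (0,1)
Step 6: ant0:(0,1)->E->(0,2) | ant1:(0,2)->W->(0,1)
  grid max=6 at (0,1)

(0,2) (0,1)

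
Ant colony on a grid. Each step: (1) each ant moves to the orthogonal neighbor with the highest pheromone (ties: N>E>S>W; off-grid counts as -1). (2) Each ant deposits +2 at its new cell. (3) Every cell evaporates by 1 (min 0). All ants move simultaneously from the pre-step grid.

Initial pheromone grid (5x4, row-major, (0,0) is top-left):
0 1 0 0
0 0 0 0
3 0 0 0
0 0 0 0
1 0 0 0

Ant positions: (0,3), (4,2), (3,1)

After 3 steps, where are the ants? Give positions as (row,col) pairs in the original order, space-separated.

Step 1: ant0:(0,3)->S->(1,3) | ant1:(4,2)->N->(3,2) | ant2:(3,1)->N->(2,1)
  grid max=2 at (2,0)
Step 2: ant0:(1,3)->N->(0,3) | ant1:(3,2)->N->(2,2) | ant2:(2,1)->W->(2,0)
  grid max=3 at (2,0)
Step 3: ant0:(0,3)->S->(1,3) | ant1:(2,2)->N->(1,2) | ant2:(2,0)->N->(1,0)
  grid max=2 at (2,0)

(1,3) (1,2) (1,0)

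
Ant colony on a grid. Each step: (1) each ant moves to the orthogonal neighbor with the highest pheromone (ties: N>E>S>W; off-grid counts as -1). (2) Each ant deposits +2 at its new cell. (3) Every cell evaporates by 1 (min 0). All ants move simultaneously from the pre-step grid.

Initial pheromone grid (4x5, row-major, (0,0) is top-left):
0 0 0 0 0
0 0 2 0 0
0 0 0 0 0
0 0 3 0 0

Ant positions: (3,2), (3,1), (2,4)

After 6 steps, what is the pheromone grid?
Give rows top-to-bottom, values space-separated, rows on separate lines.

After step 1: ants at (2,2),(3,2),(1,4)
  0 0 0 0 0
  0 0 1 0 1
  0 0 1 0 0
  0 0 4 0 0
After step 2: ants at (3,2),(2,2),(0,4)
  0 0 0 0 1
  0 0 0 0 0
  0 0 2 0 0
  0 0 5 0 0
After step 3: ants at (2,2),(3,2),(1,4)
  0 0 0 0 0
  0 0 0 0 1
  0 0 3 0 0
  0 0 6 0 0
After step 4: ants at (3,2),(2,2),(0,4)
  0 0 0 0 1
  0 0 0 0 0
  0 0 4 0 0
  0 0 7 0 0
After step 5: ants at (2,2),(3,2),(1,4)
  0 0 0 0 0
  0 0 0 0 1
  0 0 5 0 0
  0 0 8 0 0
After step 6: ants at (3,2),(2,2),(0,4)
  0 0 0 0 1
  0 0 0 0 0
  0 0 6 0 0
  0 0 9 0 0

0 0 0 0 1
0 0 0 0 0
0 0 6 0 0
0 0 9 0 0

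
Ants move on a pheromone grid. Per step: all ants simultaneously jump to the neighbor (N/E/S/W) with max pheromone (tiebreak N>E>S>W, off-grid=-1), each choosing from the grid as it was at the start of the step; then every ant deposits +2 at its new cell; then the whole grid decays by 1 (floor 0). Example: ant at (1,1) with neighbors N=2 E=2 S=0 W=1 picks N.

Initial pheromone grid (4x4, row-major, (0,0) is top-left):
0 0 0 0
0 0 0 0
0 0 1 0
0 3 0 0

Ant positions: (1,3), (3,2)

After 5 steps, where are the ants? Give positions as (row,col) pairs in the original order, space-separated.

Step 1: ant0:(1,3)->N->(0,3) | ant1:(3,2)->W->(3,1)
  grid max=4 at (3,1)
Step 2: ant0:(0,3)->S->(1,3) | ant1:(3,1)->N->(2,1)
  grid max=3 at (3,1)
Step 3: ant0:(1,3)->N->(0,3) | ant1:(2,1)->S->(3,1)
  grid max=4 at (3,1)
Step 4: ant0:(0,3)->S->(1,3) | ant1:(3,1)->N->(2,1)
  grid max=3 at (3,1)
Step 5: ant0:(1,3)->N->(0,3) | ant1:(2,1)->S->(3,1)
  grid max=4 at (3,1)

(0,3) (3,1)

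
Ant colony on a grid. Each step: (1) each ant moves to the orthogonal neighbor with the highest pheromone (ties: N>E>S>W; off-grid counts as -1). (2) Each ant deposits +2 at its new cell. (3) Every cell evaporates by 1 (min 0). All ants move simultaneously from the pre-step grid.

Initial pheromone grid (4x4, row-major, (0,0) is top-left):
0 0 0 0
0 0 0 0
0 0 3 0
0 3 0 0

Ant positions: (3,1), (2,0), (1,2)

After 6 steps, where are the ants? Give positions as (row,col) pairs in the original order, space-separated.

Step 1: ant0:(3,1)->N->(2,1) | ant1:(2,0)->N->(1,0) | ant2:(1,2)->S->(2,2)
  grid max=4 at (2,2)
Step 2: ant0:(2,1)->E->(2,2) | ant1:(1,0)->N->(0,0) | ant2:(2,2)->W->(2,1)
  grid max=5 at (2,2)
Step 3: ant0:(2,2)->W->(2,1) | ant1:(0,0)->E->(0,1) | ant2:(2,1)->E->(2,2)
  grid max=6 at (2,2)
Step 4: ant0:(2,1)->E->(2,2) | ant1:(0,1)->E->(0,2) | ant2:(2,2)->W->(2,1)
  grid max=7 at (2,2)
Step 5: ant0:(2,2)->W->(2,1) | ant1:(0,2)->E->(0,3) | ant2:(2,1)->E->(2,2)
  grid max=8 at (2,2)
Step 6: ant0:(2,1)->E->(2,2) | ant1:(0,3)->S->(1,3) | ant2:(2,2)->W->(2,1)
  grid max=9 at (2,2)

(2,2) (1,3) (2,1)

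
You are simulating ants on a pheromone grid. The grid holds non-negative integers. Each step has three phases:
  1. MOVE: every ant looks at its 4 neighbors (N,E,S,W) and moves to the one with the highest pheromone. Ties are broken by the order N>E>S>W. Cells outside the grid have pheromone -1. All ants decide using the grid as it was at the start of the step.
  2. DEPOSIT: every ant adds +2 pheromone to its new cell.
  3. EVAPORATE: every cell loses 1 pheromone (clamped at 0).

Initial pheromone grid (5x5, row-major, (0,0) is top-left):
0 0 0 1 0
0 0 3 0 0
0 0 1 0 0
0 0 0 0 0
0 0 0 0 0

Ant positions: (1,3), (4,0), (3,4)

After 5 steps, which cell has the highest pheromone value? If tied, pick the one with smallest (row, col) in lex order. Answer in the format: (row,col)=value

Answer: (1,2)=4

Derivation:
Step 1: ant0:(1,3)->W->(1,2) | ant1:(4,0)->N->(3,0) | ant2:(3,4)->N->(2,4)
  grid max=4 at (1,2)
Step 2: ant0:(1,2)->N->(0,2) | ant1:(3,0)->N->(2,0) | ant2:(2,4)->N->(1,4)
  grid max=3 at (1,2)
Step 3: ant0:(0,2)->S->(1,2) | ant1:(2,0)->N->(1,0) | ant2:(1,4)->N->(0,4)
  grid max=4 at (1,2)
Step 4: ant0:(1,2)->N->(0,2) | ant1:(1,0)->N->(0,0) | ant2:(0,4)->S->(1,4)
  grid max=3 at (1,2)
Step 5: ant0:(0,2)->S->(1,2) | ant1:(0,0)->E->(0,1) | ant2:(1,4)->N->(0,4)
  grid max=4 at (1,2)
Final grid:
  0 1 0 0 1
  0 0 4 0 0
  0 0 0 0 0
  0 0 0 0 0
  0 0 0 0 0
Max pheromone 4 at (1,2)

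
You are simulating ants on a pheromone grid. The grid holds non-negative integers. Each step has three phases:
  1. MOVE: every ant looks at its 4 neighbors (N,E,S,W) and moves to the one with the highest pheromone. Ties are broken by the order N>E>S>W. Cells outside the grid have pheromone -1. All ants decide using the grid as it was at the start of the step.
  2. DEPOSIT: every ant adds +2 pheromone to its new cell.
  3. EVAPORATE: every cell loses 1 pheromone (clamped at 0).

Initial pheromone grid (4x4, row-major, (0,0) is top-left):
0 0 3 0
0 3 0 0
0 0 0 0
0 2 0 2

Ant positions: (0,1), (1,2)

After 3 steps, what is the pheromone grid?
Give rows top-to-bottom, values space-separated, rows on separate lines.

After step 1: ants at (0,2),(0,2)
  0 0 6 0
  0 2 0 0
  0 0 0 0
  0 1 0 1
After step 2: ants at (0,3),(0,3)
  0 0 5 3
  0 1 0 0
  0 0 0 0
  0 0 0 0
After step 3: ants at (0,2),(0,2)
  0 0 8 2
  0 0 0 0
  0 0 0 0
  0 0 0 0

0 0 8 2
0 0 0 0
0 0 0 0
0 0 0 0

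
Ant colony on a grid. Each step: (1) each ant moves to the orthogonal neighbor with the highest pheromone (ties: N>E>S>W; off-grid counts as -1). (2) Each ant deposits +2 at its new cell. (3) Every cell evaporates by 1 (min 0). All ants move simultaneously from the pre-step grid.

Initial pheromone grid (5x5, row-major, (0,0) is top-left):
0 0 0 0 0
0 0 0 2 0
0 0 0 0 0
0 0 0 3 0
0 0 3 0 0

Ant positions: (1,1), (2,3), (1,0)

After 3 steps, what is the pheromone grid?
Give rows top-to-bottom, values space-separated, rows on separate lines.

After step 1: ants at (0,1),(3,3),(0,0)
  1 1 0 0 0
  0 0 0 1 0
  0 0 0 0 0
  0 0 0 4 0
  0 0 2 0 0
After step 2: ants at (0,0),(2,3),(0,1)
  2 2 0 0 0
  0 0 0 0 0
  0 0 0 1 0
  0 0 0 3 0
  0 0 1 0 0
After step 3: ants at (0,1),(3,3),(0,0)
  3 3 0 0 0
  0 0 0 0 0
  0 0 0 0 0
  0 0 0 4 0
  0 0 0 0 0

3 3 0 0 0
0 0 0 0 0
0 0 0 0 0
0 0 0 4 0
0 0 0 0 0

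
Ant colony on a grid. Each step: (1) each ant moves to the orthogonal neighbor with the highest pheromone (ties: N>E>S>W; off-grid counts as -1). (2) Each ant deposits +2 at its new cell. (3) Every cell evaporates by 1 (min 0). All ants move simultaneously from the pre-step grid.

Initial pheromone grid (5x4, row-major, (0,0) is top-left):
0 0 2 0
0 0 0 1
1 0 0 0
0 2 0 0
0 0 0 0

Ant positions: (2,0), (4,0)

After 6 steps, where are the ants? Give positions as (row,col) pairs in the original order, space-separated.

Step 1: ant0:(2,0)->N->(1,0) | ant1:(4,0)->N->(3,0)
  grid max=1 at (0,2)
Step 2: ant0:(1,0)->N->(0,0) | ant1:(3,0)->E->(3,1)
  grid max=2 at (3,1)
Step 3: ant0:(0,0)->E->(0,1) | ant1:(3,1)->N->(2,1)
  grid max=1 at (0,1)
Step 4: ant0:(0,1)->E->(0,2) | ant1:(2,1)->S->(3,1)
  grid max=2 at (3,1)
Step 5: ant0:(0,2)->E->(0,3) | ant1:(3,1)->N->(2,1)
  grid max=1 at (0,3)
Step 6: ant0:(0,3)->S->(1,3) | ant1:(2,1)->S->(3,1)
  grid max=2 at (3,1)

(1,3) (3,1)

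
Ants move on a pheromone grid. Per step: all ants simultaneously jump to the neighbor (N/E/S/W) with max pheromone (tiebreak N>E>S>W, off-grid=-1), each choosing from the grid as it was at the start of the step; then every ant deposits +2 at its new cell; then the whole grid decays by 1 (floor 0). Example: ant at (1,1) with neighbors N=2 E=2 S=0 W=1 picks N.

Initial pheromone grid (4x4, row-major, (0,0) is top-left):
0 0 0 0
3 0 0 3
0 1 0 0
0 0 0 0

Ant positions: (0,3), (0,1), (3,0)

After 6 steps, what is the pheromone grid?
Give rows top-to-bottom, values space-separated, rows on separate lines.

After step 1: ants at (1,3),(0,2),(2,0)
  0 0 1 0
  2 0 0 4
  1 0 0 0
  0 0 0 0
After step 2: ants at (0,3),(0,3),(1,0)
  0 0 0 3
  3 0 0 3
  0 0 0 0
  0 0 0 0
After step 3: ants at (1,3),(1,3),(0,0)
  1 0 0 2
  2 0 0 6
  0 0 0 0
  0 0 0 0
After step 4: ants at (0,3),(0,3),(1,0)
  0 0 0 5
  3 0 0 5
  0 0 0 0
  0 0 0 0
After step 5: ants at (1,3),(1,3),(0,0)
  1 0 0 4
  2 0 0 8
  0 0 0 0
  0 0 0 0
After step 6: ants at (0,3),(0,3),(1,0)
  0 0 0 7
  3 0 0 7
  0 0 0 0
  0 0 0 0

0 0 0 7
3 0 0 7
0 0 0 0
0 0 0 0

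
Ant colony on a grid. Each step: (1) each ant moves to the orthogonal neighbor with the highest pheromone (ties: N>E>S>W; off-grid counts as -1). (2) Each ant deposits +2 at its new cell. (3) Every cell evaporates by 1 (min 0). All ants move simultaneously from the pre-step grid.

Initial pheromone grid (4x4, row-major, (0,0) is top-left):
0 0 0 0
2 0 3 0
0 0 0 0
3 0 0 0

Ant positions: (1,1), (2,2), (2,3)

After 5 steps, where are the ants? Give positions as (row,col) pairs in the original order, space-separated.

Step 1: ant0:(1,1)->E->(1,2) | ant1:(2,2)->N->(1,2) | ant2:(2,3)->N->(1,3)
  grid max=6 at (1,2)
Step 2: ant0:(1,2)->E->(1,3) | ant1:(1,2)->E->(1,3) | ant2:(1,3)->W->(1,2)
  grid max=7 at (1,2)
Step 3: ant0:(1,3)->W->(1,2) | ant1:(1,3)->W->(1,2) | ant2:(1,2)->E->(1,3)
  grid max=10 at (1,2)
Step 4: ant0:(1,2)->E->(1,3) | ant1:(1,2)->E->(1,3) | ant2:(1,3)->W->(1,2)
  grid max=11 at (1,2)
Step 5: ant0:(1,3)->W->(1,2) | ant1:(1,3)->W->(1,2) | ant2:(1,2)->E->(1,3)
  grid max=14 at (1,2)

(1,2) (1,2) (1,3)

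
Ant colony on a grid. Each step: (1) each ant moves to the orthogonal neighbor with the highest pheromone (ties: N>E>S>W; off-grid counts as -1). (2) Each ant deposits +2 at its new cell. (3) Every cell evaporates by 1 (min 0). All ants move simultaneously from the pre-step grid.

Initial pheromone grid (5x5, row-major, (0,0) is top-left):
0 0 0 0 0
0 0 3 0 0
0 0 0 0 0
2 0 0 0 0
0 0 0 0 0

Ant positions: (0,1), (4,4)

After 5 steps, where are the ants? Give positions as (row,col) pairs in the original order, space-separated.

Step 1: ant0:(0,1)->E->(0,2) | ant1:(4,4)->N->(3,4)
  grid max=2 at (1,2)
Step 2: ant0:(0,2)->S->(1,2) | ant1:(3,4)->N->(2,4)
  grid max=3 at (1,2)
Step 3: ant0:(1,2)->N->(0,2) | ant1:(2,4)->N->(1,4)
  grid max=2 at (1,2)
Step 4: ant0:(0,2)->S->(1,2) | ant1:(1,4)->N->(0,4)
  grid max=3 at (1,2)
Step 5: ant0:(1,2)->N->(0,2) | ant1:(0,4)->S->(1,4)
  grid max=2 at (1,2)

(0,2) (1,4)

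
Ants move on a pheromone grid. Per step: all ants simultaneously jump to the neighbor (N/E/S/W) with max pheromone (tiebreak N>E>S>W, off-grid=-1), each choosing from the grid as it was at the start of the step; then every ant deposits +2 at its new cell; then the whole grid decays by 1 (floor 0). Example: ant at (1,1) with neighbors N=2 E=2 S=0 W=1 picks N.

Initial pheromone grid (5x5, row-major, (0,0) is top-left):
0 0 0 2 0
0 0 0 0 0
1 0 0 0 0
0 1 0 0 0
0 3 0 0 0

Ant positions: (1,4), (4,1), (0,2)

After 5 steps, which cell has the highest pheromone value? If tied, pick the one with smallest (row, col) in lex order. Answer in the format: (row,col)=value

Answer: (0,3)=7

Derivation:
Step 1: ant0:(1,4)->N->(0,4) | ant1:(4,1)->N->(3,1) | ant2:(0,2)->E->(0,3)
  grid max=3 at (0,3)
Step 2: ant0:(0,4)->W->(0,3) | ant1:(3,1)->S->(4,1) | ant2:(0,3)->E->(0,4)
  grid max=4 at (0,3)
Step 3: ant0:(0,3)->E->(0,4) | ant1:(4,1)->N->(3,1) | ant2:(0,4)->W->(0,3)
  grid max=5 at (0,3)
Step 4: ant0:(0,4)->W->(0,3) | ant1:(3,1)->S->(4,1) | ant2:(0,3)->E->(0,4)
  grid max=6 at (0,3)
Step 5: ant0:(0,3)->E->(0,4) | ant1:(4,1)->N->(3,1) | ant2:(0,4)->W->(0,3)
  grid max=7 at (0,3)
Final grid:
  0 0 0 7 5
  0 0 0 0 0
  0 0 0 0 0
  0 2 0 0 0
  0 2 0 0 0
Max pheromone 7 at (0,3)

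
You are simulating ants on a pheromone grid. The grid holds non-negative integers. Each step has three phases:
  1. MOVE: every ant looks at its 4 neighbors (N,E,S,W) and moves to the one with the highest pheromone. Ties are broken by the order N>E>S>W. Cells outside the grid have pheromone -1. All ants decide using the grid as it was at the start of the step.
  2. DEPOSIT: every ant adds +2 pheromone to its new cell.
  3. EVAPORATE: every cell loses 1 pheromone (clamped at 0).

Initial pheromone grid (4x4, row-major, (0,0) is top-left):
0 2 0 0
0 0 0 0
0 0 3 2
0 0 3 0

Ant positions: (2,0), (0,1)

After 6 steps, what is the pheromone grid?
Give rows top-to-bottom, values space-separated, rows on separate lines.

After step 1: ants at (1,0),(0,2)
  0 1 1 0
  1 0 0 0
  0 0 2 1
  0 0 2 0
After step 2: ants at (0,0),(0,1)
  1 2 0 0
  0 0 0 0
  0 0 1 0
  0 0 1 0
After step 3: ants at (0,1),(0,0)
  2 3 0 0
  0 0 0 0
  0 0 0 0
  0 0 0 0
After step 4: ants at (0,0),(0,1)
  3 4 0 0
  0 0 0 0
  0 0 0 0
  0 0 0 0
After step 5: ants at (0,1),(0,0)
  4 5 0 0
  0 0 0 0
  0 0 0 0
  0 0 0 0
After step 6: ants at (0,0),(0,1)
  5 6 0 0
  0 0 0 0
  0 0 0 0
  0 0 0 0

5 6 0 0
0 0 0 0
0 0 0 0
0 0 0 0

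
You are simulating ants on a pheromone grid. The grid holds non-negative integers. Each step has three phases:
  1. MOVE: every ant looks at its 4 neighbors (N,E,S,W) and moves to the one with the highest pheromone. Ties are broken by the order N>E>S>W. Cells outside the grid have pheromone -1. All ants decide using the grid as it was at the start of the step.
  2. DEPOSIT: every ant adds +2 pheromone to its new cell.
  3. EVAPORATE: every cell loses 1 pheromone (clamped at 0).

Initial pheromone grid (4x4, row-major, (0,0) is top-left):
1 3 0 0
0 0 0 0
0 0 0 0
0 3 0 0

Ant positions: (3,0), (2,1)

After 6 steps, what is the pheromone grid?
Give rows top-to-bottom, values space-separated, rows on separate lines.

After step 1: ants at (3,1),(3,1)
  0 2 0 0
  0 0 0 0
  0 0 0 0
  0 6 0 0
After step 2: ants at (2,1),(2,1)
  0 1 0 0
  0 0 0 0
  0 3 0 0
  0 5 0 0
After step 3: ants at (3,1),(3,1)
  0 0 0 0
  0 0 0 0
  0 2 0 0
  0 8 0 0
After step 4: ants at (2,1),(2,1)
  0 0 0 0
  0 0 0 0
  0 5 0 0
  0 7 0 0
After step 5: ants at (3,1),(3,1)
  0 0 0 0
  0 0 0 0
  0 4 0 0
  0 10 0 0
After step 6: ants at (2,1),(2,1)
  0 0 0 0
  0 0 0 0
  0 7 0 0
  0 9 0 0

0 0 0 0
0 0 0 0
0 7 0 0
0 9 0 0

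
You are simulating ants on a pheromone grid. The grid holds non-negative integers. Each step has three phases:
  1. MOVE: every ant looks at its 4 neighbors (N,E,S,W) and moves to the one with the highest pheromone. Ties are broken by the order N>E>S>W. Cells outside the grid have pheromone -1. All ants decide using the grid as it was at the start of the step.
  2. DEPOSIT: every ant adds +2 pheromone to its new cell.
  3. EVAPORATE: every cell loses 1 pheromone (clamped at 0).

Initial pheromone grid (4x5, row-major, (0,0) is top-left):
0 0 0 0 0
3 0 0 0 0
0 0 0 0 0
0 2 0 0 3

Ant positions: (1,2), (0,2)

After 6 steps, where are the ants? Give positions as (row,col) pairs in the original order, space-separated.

Step 1: ant0:(1,2)->N->(0,2) | ant1:(0,2)->E->(0,3)
  grid max=2 at (1,0)
Step 2: ant0:(0,2)->E->(0,3) | ant1:(0,3)->W->(0,2)
  grid max=2 at (0,2)
Step 3: ant0:(0,3)->W->(0,2) | ant1:(0,2)->E->(0,3)
  grid max=3 at (0,2)
Step 4: ant0:(0,2)->E->(0,3) | ant1:(0,3)->W->(0,2)
  grid max=4 at (0,2)
Step 5: ant0:(0,3)->W->(0,2) | ant1:(0,2)->E->(0,3)
  grid max=5 at (0,2)
Step 6: ant0:(0,2)->E->(0,3) | ant1:(0,3)->W->(0,2)
  grid max=6 at (0,2)

(0,3) (0,2)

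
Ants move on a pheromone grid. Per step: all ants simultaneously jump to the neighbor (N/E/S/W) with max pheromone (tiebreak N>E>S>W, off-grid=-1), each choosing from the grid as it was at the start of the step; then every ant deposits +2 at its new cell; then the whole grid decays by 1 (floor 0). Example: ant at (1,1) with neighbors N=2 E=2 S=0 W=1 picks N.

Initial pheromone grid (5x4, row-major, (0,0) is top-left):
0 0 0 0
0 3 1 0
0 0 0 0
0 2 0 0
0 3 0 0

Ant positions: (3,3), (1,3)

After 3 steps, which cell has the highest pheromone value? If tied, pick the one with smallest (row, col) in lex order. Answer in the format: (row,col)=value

Step 1: ant0:(3,3)->N->(2,3) | ant1:(1,3)->W->(1,2)
  grid max=2 at (1,1)
Step 2: ant0:(2,3)->N->(1,3) | ant1:(1,2)->W->(1,1)
  grid max=3 at (1,1)
Step 3: ant0:(1,3)->W->(1,2) | ant1:(1,1)->E->(1,2)
  grid max=4 at (1,2)
Final grid:
  0 0 0 0
  0 2 4 0
  0 0 0 0
  0 0 0 0
  0 0 0 0
Max pheromone 4 at (1,2)

Answer: (1,2)=4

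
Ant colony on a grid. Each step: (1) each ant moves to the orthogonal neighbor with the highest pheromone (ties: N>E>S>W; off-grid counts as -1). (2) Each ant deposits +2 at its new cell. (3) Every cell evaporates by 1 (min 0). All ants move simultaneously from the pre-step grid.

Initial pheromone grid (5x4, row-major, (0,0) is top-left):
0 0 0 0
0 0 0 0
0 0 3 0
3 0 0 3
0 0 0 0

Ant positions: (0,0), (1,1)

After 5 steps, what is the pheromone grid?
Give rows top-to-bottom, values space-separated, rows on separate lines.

After step 1: ants at (0,1),(0,1)
  0 3 0 0
  0 0 0 0
  0 0 2 0
  2 0 0 2
  0 0 0 0
After step 2: ants at (0,2),(0,2)
  0 2 3 0
  0 0 0 0
  0 0 1 0
  1 0 0 1
  0 0 0 0
After step 3: ants at (0,1),(0,1)
  0 5 2 0
  0 0 0 0
  0 0 0 0
  0 0 0 0
  0 0 0 0
After step 4: ants at (0,2),(0,2)
  0 4 5 0
  0 0 0 0
  0 0 0 0
  0 0 0 0
  0 0 0 0
After step 5: ants at (0,1),(0,1)
  0 7 4 0
  0 0 0 0
  0 0 0 0
  0 0 0 0
  0 0 0 0

0 7 4 0
0 0 0 0
0 0 0 0
0 0 0 0
0 0 0 0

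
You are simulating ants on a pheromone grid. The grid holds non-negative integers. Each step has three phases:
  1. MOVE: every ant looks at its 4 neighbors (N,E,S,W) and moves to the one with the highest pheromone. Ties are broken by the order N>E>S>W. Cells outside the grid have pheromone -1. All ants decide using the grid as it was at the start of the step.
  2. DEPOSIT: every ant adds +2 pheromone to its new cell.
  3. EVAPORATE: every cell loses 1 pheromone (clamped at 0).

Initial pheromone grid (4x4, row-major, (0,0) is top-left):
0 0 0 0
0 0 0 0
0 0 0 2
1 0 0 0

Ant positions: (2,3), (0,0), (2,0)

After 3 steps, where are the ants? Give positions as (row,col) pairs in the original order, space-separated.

Step 1: ant0:(2,3)->N->(1,3) | ant1:(0,0)->E->(0,1) | ant2:(2,0)->S->(3,0)
  grid max=2 at (3,0)
Step 2: ant0:(1,3)->S->(2,3) | ant1:(0,1)->E->(0,2) | ant2:(3,0)->N->(2,0)
  grid max=2 at (2,3)
Step 3: ant0:(2,3)->N->(1,3) | ant1:(0,2)->E->(0,3) | ant2:(2,0)->S->(3,0)
  grid max=2 at (3,0)

(1,3) (0,3) (3,0)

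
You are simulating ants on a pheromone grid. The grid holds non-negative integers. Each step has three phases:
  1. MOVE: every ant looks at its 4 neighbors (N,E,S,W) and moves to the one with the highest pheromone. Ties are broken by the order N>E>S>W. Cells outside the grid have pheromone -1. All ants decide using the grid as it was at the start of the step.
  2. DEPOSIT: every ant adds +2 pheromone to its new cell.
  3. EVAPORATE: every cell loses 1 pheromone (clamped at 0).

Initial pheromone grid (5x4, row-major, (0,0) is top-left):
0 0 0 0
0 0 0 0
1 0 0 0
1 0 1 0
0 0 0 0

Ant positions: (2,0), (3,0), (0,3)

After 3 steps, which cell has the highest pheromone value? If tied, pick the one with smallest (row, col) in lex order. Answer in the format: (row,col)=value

Step 1: ant0:(2,0)->S->(3,0) | ant1:(3,0)->N->(2,0) | ant2:(0,3)->S->(1,3)
  grid max=2 at (2,0)
Step 2: ant0:(3,0)->N->(2,0) | ant1:(2,0)->S->(3,0) | ant2:(1,3)->N->(0,3)
  grid max=3 at (2,0)
Step 3: ant0:(2,0)->S->(3,0) | ant1:(3,0)->N->(2,0) | ant2:(0,3)->S->(1,3)
  grid max=4 at (2,0)
Final grid:
  0 0 0 0
  0 0 0 1
  4 0 0 0
  4 0 0 0
  0 0 0 0
Max pheromone 4 at (2,0)

Answer: (2,0)=4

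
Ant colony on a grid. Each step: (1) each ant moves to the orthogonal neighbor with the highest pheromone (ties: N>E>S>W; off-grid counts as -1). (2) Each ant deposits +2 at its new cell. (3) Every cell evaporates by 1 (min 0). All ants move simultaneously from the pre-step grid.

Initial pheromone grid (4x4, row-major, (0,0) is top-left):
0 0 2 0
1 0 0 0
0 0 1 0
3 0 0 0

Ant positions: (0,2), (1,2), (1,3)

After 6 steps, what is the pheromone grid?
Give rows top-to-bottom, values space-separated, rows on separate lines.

After step 1: ants at (0,3),(0,2),(0,3)
  0 0 3 3
  0 0 0 0
  0 0 0 0
  2 0 0 0
After step 2: ants at (0,2),(0,3),(0,2)
  0 0 6 4
  0 0 0 0
  0 0 0 0
  1 0 0 0
After step 3: ants at (0,3),(0,2),(0,3)
  0 0 7 7
  0 0 0 0
  0 0 0 0
  0 0 0 0
After step 4: ants at (0,2),(0,3),(0,2)
  0 0 10 8
  0 0 0 0
  0 0 0 0
  0 0 0 0
After step 5: ants at (0,3),(0,2),(0,3)
  0 0 11 11
  0 0 0 0
  0 0 0 0
  0 0 0 0
After step 6: ants at (0,2),(0,3),(0,2)
  0 0 14 12
  0 0 0 0
  0 0 0 0
  0 0 0 0

0 0 14 12
0 0 0 0
0 0 0 0
0 0 0 0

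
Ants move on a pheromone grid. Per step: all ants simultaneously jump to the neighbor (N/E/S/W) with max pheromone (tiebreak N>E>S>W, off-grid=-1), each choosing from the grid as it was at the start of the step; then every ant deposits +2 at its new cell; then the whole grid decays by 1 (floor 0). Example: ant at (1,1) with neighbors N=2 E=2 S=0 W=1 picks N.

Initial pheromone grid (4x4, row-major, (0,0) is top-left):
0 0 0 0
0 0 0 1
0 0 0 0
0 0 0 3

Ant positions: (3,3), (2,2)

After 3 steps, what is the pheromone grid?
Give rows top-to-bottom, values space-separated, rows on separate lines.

After step 1: ants at (2,3),(1,2)
  0 0 0 0
  0 0 1 0
  0 0 0 1
  0 0 0 2
After step 2: ants at (3,3),(0,2)
  0 0 1 0
  0 0 0 0
  0 0 0 0
  0 0 0 3
After step 3: ants at (2,3),(0,3)
  0 0 0 1
  0 0 0 0
  0 0 0 1
  0 0 0 2

0 0 0 1
0 0 0 0
0 0 0 1
0 0 0 2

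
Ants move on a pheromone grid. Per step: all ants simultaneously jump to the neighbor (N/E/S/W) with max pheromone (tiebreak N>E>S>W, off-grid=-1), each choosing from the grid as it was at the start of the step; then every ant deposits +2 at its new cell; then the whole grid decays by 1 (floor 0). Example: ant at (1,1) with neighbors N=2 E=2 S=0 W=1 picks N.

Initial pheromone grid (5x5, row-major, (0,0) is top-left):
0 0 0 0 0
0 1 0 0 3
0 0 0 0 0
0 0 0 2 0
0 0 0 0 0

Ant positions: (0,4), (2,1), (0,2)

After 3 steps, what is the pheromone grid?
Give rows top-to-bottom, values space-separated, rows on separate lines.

After step 1: ants at (1,4),(1,1),(0,3)
  0 0 0 1 0
  0 2 0 0 4
  0 0 0 0 0
  0 0 0 1 0
  0 0 0 0 0
After step 2: ants at (0,4),(0,1),(0,4)
  0 1 0 0 3
  0 1 0 0 3
  0 0 0 0 0
  0 0 0 0 0
  0 0 0 0 0
After step 3: ants at (1,4),(1,1),(1,4)
  0 0 0 0 2
  0 2 0 0 6
  0 0 0 0 0
  0 0 0 0 0
  0 0 0 0 0

0 0 0 0 2
0 2 0 0 6
0 0 0 0 0
0 0 0 0 0
0 0 0 0 0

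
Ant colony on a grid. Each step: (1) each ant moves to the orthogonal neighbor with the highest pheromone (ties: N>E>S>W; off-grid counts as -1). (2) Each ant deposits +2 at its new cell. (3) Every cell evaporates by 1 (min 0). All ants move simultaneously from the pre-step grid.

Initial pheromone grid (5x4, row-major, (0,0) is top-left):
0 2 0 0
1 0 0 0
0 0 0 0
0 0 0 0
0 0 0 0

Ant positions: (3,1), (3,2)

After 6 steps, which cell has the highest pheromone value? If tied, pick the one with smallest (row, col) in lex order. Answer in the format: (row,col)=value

Answer: (2,1)=6

Derivation:
Step 1: ant0:(3,1)->N->(2,1) | ant1:(3,2)->N->(2,2)
  grid max=1 at (0,1)
Step 2: ant0:(2,1)->E->(2,2) | ant1:(2,2)->W->(2,1)
  grid max=2 at (2,1)
Step 3: ant0:(2,2)->W->(2,1) | ant1:(2,1)->E->(2,2)
  grid max=3 at (2,1)
Step 4: ant0:(2,1)->E->(2,2) | ant1:(2,2)->W->(2,1)
  grid max=4 at (2,1)
Step 5: ant0:(2,2)->W->(2,1) | ant1:(2,1)->E->(2,2)
  grid max=5 at (2,1)
Step 6: ant0:(2,1)->E->(2,2) | ant1:(2,2)->W->(2,1)
  grid max=6 at (2,1)
Final grid:
  0 0 0 0
  0 0 0 0
  0 6 6 0
  0 0 0 0
  0 0 0 0
Max pheromone 6 at (2,1)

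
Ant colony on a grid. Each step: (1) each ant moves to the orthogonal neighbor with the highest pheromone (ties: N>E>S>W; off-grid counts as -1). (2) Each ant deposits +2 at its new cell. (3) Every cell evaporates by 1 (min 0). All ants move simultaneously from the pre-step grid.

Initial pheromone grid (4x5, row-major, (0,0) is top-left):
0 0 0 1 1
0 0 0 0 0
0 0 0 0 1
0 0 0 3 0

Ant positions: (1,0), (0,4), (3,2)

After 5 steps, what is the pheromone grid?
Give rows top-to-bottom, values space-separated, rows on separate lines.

After step 1: ants at (0,0),(0,3),(3,3)
  1 0 0 2 0
  0 0 0 0 0
  0 0 0 0 0
  0 0 0 4 0
After step 2: ants at (0,1),(0,4),(2,3)
  0 1 0 1 1
  0 0 0 0 0
  0 0 0 1 0
  0 0 0 3 0
After step 3: ants at (0,2),(0,3),(3,3)
  0 0 1 2 0
  0 0 0 0 0
  0 0 0 0 0
  0 0 0 4 0
After step 4: ants at (0,3),(0,2),(2,3)
  0 0 2 3 0
  0 0 0 0 0
  0 0 0 1 0
  0 0 0 3 0
After step 5: ants at (0,2),(0,3),(3,3)
  0 0 3 4 0
  0 0 0 0 0
  0 0 0 0 0
  0 0 0 4 0

0 0 3 4 0
0 0 0 0 0
0 0 0 0 0
0 0 0 4 0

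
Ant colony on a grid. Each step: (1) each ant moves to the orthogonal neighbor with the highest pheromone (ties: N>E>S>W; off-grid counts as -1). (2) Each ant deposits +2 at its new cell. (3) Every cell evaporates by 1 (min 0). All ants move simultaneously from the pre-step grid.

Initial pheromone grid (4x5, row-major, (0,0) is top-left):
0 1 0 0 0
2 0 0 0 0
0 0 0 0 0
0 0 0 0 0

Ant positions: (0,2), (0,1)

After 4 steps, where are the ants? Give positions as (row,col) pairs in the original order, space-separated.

Step 1: ant0:(0,2)->W->(0,1) | ant1:(0,1)->E->(0,2)
  grid max=2 at (0,1)
Step 2: ant0:(0,1)->E->(0,2) | ant1:(0,2)->W->(0,1)
  grid max=3 at (0,1)
Step 3: ant0:(0,2)->W->(0,1) | ant1:(0,1)->E->(0,2)
  grid max=4 at (0,1)
Step 4: ant0:(0,1)->E->(0,2) | ant1:(0,2)->W->(0,1)
  grid max=5 at (0,1)

(0,2) (0,1)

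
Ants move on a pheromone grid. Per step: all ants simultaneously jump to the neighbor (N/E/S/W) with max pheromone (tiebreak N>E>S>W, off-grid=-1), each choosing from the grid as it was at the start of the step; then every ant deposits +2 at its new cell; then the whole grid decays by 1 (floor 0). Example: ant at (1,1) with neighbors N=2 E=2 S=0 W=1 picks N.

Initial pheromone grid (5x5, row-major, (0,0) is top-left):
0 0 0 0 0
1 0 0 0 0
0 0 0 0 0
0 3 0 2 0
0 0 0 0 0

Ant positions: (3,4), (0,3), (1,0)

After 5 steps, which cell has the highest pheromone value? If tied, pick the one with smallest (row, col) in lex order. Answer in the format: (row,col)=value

Step 1: ant0:(3,4)->W->(3,3) | ant1:(0,3)->E->(0,4) | ant2:(1,0)->N->(0,0)
  grid max=3 at (3,3)
Step 2: ant0:(3,3)->N->(2,3) | ant1:(0,4)->S->(1,4) | ant2:(0,0)->E->(0,1)
  grid max=2 at (3,3)
Step 3: ant0:(2,3)->S->(3,3) | ant1:(1,4)->N->(0,4) | ant2:(0,1)->E->(0,2)
  grid max=3 at (3,3)
Step 4: ant0:(3,3)->N->(2,3) | ant1:(0,4)->S->(1,4) | ant2:(0,2)->E->(0,3)
  grid max=2 at (3,3)
Step 5: ant0:(2,3)->S->(3,3) | ant1:(1,4)->N->(0,4) | ant2:(0,3)->E->(0,4)
  grid max=3 at (0,4)
Final grid:
  0 0 0 0 3
  0 0 0 0 0
  0 0 0 0 0
  0 0 0 3 0
  0 0 0 0 0
Max pheromone 3 at (0,4)

Answer: (0,4)=3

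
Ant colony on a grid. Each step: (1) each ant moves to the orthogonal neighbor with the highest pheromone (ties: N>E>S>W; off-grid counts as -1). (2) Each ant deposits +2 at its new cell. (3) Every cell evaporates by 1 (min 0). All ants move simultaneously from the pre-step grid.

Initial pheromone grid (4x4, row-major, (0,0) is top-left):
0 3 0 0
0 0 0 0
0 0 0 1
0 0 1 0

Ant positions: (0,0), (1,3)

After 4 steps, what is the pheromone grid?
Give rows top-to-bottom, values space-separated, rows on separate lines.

After step 1: ants at (0,1),(2,3)
  0 4 0 0
  0 0 0 0
  0 0 0 2
  0 0 0 0
After step 2: ants at (0,2),(1,3)
  0 3 1 0
  0 0 0 1
  0 0 0 1
  0 0 0 0
After step 3: ants at (0,1),(2,3)
  0 4 0 0
  0 0 0 0
  0 0 0 2
  0 0 0 0
After step 4: ants at (0,2),(1,3)
  0 3 1 0
  0 0 0 1
  0 0 0 1
  0 0 0 0

0 3 1 0
0 0 0 1
0 0 0 1
0 0 0 0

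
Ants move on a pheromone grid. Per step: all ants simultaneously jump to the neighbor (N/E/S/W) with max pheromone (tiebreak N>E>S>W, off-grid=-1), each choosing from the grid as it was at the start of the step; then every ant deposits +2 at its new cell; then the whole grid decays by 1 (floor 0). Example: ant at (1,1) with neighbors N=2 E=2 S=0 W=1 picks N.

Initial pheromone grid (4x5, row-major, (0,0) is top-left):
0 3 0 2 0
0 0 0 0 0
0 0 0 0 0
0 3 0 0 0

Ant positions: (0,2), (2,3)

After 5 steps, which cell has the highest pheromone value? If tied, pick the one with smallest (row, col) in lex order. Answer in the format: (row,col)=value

Step 1: ant0:(0,2)->W->(0,1) | ant1:(2,3)->N->(1,3)
  grid max=4 at (0,1)
Step 2: ant0:(0,1)->E->(0,2) | ant1:(1,3)->N->(0,3)
  grid max=3 at (0,1)
Step 3: ant0:(0,2)->W->(0,1) | ant1:(0,3)->W->(0,2)
  grid max=4 at (0,1)
Step 4: ant0:(0,1)->E->(0,2) | ant1:(0,2)->W->(0,1)
  grid max=5 at (0,1)
Step 5: ant0:(0,2)->W->(0,1) | ant1:(0,1)->E->(0,2)
  grid max=6 at (0,1)
Final grid:
  0 6 4 0 0
  0 0 0 0 0
  0 0 0 0 0
  0 0 0 0 0
Max pheromone 6 at (0,1)

Answer: (0,1)=6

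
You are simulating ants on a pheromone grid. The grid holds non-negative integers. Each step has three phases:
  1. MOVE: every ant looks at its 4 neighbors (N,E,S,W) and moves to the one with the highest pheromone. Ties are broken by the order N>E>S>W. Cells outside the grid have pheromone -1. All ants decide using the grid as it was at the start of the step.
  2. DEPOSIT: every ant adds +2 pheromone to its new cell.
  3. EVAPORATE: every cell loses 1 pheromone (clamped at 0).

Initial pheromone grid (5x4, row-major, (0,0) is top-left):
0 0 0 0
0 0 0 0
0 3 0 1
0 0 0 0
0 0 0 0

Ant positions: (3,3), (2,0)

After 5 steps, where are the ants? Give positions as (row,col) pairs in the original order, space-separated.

Step 1: ant0:(3,3)->N->(2,3) | ant1:(2,0)->E->(2,1)
  grid max=4 at (2,1)
Step 2: ant0:(2,3)->N->(1,3) | ant1:(2,1)->N->(1,1)
  grid max=3 at (2,1)
Step 3: ant0:(1,3)->S->(2,3) | ant1:(1,1)->S->(2,1)
  grid max=4 at (2,1)
Step 4: ant0:(2,3)->N->(1,3) | ant1:(2,1)->N->(1,1)
  grid max=3 at (2,1)
Step 5: ant0:(1,3)->S->(2,3) | ant1:(1,1)->S->(2,1)
  grid max=4 at (2,1)

(2,3) (2,1)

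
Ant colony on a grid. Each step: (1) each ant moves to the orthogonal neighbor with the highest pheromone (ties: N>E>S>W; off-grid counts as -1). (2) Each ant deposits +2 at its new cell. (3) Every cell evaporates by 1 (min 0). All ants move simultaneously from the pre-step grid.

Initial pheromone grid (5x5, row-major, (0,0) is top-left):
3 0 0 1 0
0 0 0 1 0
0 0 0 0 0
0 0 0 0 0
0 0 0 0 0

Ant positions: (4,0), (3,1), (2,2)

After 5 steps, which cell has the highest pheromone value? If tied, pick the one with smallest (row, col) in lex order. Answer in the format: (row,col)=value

Step 1: ant0:(4,0)->N->(3,0) | ant1:(3,1)->N->(2,1) | ant2:(2,2)->N->(1,2)
  grid max=2 at (0,0)
Step 2: ant0:(3,0)->N->(2,0) | ant1:(2,1)->N->(1,1) | ant2:(1,2)->N->(0,2)
  grid max=1 at (0,0)
Step 3: ant0:(2,0)->N->(1,0) | ant1:(1,1)->N->(0,1) | ant2:(0,2)->E->(0,3)
  grid max=1 at (0,1)
Step 4: ant0:(1,0)->N->(0,0) | ant1:(0,1)->E->(0,2) | ant2:(0,3)->E->(0,4)
  grid max=1 at (0,0)
Step 5: ant0:(0,0)->E->(0,1) | ant1:(0,2)->E->(0,3) | ant2:(0,4)->S->(1,4)
  grid max=1 at (0,1)
Final grid:
  0 1 0 1 0
  0 0 0 0 1
  0 0 0 0 0
  0 0 0 0 0
  0 0 0 0 0
Max pheromone 1 at (0,1)

Answer: (0,1)=1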